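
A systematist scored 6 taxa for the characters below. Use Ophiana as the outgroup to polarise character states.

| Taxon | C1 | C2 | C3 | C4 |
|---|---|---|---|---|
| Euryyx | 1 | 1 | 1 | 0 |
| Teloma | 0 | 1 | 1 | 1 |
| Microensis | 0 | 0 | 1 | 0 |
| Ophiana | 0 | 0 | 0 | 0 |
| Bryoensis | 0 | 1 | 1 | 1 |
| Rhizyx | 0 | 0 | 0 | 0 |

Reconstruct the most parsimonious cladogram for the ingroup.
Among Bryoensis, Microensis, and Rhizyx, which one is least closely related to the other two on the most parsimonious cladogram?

Rhizyx

The outgroup has state '0' for every character, so '1' is the derived state throughout.
C1: derived state '1' in Euryyx only — an autapomorphy, so it tells us nothing about relationships among taxa.
C2: derived state '1' in Bryoensis, Euryyx, and Teloma only — synapomorphy for {Bryoensis, Euryyx, Teloma}.
C3 (derived state '1') is shared by Bryoensis, Euryyx, Microensis, and Teloma — a synapomorphy uniting that clade.
C4: derived state '1' in Bryoensis and Teloma only — synapomorphy for {Bryoensis, Teloma}.
Most parsimonious ingroup topology: ((Microensis,(Euryyx,(Bryoensis,Teloma))),Rhizyx).
Microensis and Bryoensis share a more recent common ancestor with each other than either does with Rhizyx, so Rhizyx is the least closely related of the three.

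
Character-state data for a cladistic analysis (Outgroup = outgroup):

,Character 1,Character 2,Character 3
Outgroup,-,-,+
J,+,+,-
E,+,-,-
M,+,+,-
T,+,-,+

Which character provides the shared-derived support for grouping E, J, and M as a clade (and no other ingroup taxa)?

Character polarity is set by the outgroup: the derived state is whichever differs from the outgroup's state, so for Character 3 the derived state is '-', and for the remaining characters it is '+'.
Character 1 (derived state '+') is shared by all ingroup taxa — unites the whole ingroup.
Only J and M show the derived state '+' for Character 2, supporting them as a clade.
Character 3 (derived state '-') is shared by E, J, and M — a synapomorphy uniting that clade.
Most parsimonious ingroup topology: (((J,M),E),T).
The clade {E, J, M} is supported by Character 3: its derived state '-' occurs in exactly those taxa and in no other taxon (including the outgroup).

Character 3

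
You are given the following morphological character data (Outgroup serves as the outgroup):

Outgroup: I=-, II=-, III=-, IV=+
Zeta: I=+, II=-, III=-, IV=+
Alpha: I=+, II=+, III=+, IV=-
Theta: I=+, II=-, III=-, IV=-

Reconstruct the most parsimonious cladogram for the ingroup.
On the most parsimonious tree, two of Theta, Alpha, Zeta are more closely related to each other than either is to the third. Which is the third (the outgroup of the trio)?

Character polarity is set by the outgroup: the derived state is whichever differs from the outgroup's state, so for IV the derived state is '-', and for the remaining characters it is '+'.
I (derived state '+') is shared by all ingroup taxa — unites the whole ingroup.
II (derived state '+') is unique to Alpha (autapomorphy; uninformative for grouping).
III (derived state '+') is unique to Alpha (autapomorphy; uninformative for grouping).
IV (derived state '-') is shared by Alpha and Theta — a synapomorphy uniting that clade.
Most parsimonious ingroup topology: (Zeta,(Alpha,Theta)).
Theta and Alpha share a more recent common ancestor with each other than either does with Zeta, so Zeta is the least closely related of the three.

Zeta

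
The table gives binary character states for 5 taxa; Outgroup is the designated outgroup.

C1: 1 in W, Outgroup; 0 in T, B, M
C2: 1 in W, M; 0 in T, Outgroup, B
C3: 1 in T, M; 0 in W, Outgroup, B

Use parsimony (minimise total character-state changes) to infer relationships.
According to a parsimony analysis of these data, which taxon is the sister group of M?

Character polarity is set by the outgroup: the derived state is whichever differs from the outgroup's state, so for C1 the derived state is '0', and for the remaining characters it is '1'.
C1: derived state '0' in B, M, and T only — synapomorphy for {B, M, T}.
C2 groups M and W, which is incompatible with the clades supported by the remaining characters; treating it as convergent (homoplasy) costs fewer steps than any alternative tree.
C3: derived state '1' in M and T only — synapomorphy for {M, T}.
Most parsimonious ingroup topology: ((B,(M,T)),W).
M and T form a cherry on this tree, so they are sister taxa.

T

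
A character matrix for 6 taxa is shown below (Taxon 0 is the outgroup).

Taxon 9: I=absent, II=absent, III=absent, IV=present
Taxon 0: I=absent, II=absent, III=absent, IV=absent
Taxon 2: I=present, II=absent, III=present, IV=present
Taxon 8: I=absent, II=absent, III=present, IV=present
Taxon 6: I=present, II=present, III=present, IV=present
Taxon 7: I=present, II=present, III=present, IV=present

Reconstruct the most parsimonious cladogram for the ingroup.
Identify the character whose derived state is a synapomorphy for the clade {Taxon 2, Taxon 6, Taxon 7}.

The outgroup has state 'absent' for every character, so 'present' is the derived state throughout.
I: derived state 'present' in Taxon 2, Taxon 6, and Taxon 7 only — synapomorphy for {Taxon 2, Taxon 6, Taxon 7}.
Only Taxon 6 and Taxon 7 show the derived state 'present' for II, supporting them as a clade.
III: derived state 'present' in Taxon 2, Taxon 6, Taxon 7, and Taxon 8 only — synapomorphy for {Taxon 2, Taxon 6, Taxon 7, Taxon 8}.
All ingroup taxa share the derived state 'present' for IV; it defines the ingroup but does not resolve relationships within it.
Most parsimonious ingroup topology: ((((Taxon 6,Taxon 7),Taxon 2),Taxon 8),Taxon 9).
The clade {Taxon 2, Taxon 6, Taxon 7} is supported by I: its derived state 'present' occurs in exactly those taxa and in no other taxon (including the outgroup).

I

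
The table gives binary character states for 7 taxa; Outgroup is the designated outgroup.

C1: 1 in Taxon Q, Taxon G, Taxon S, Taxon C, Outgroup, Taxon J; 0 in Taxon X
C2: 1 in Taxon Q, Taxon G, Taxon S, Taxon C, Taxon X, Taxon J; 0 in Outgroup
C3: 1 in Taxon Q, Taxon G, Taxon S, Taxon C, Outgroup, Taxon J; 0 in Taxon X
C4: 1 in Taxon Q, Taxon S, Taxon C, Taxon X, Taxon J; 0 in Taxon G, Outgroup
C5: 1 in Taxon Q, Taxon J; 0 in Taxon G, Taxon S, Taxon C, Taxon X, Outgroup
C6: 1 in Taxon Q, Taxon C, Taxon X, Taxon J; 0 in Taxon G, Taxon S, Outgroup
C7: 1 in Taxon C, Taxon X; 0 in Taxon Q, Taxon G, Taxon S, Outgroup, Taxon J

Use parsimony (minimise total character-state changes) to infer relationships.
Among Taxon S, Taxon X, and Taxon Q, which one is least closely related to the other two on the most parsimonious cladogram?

Character polarity is set by the outgroup: the derived state is whichever differs from the outgroup's state, so for C1, C3 the derived state is '0', and for the remaining characters it is '1'.
C1 (derived state '0') is unique to Taxon X (autapomorphy; uninformative for grouping).
C2 (derived state '1') is shared by all ingroup taxa — unites the whole ingroup.
C3: derived state '0' in Taxon X only — an autapomorphy, so it tells us nothing about relationships among taxa.
Only Taxon C, Taxon J, Taxon Q, Taxon S, and Taxon X show the derived state '1' for C4, supporting them as a clade.
Only Taxon J and Taxon Q show the derived state '1' for C5, supporting them as a clade.
Only Taxon C, Taxon J, Taxon Q, and Taxon X show the derived state '1' for C6, supporting them as a clade.
Only Taxon C and Taxon X show the derived state '1' for C7, supporting them as a clade.
Most parsimonious ingroup topology: ((((Taxon J,Taxon Q),(Taxon C,Taxon X)),Taxon S),Taxon G).
Taxon Q and Taxon X share a more recent common ancestor with each other than either does with Taxon S, so Taxon S is the least closely related of the three.

Taxon S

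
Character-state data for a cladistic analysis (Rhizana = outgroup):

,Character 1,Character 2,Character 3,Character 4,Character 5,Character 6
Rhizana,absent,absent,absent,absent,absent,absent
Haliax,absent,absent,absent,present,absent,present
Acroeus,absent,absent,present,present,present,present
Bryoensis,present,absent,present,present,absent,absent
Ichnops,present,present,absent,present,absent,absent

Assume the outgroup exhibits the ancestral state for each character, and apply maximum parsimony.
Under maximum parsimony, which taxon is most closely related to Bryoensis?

The outgroup has state 'absent' for every character, so 'present' is the derived state throughout.
Only Bryoensis and Ichnops show the derived state 'present' for Character 1, supporting them as a clade.
Character 2: derived state 'present' in Ichnops only — an autapomorphy, so it tells us nothing about relationships among taxa.
Character 3 (state 'present') occurs in Acroeus and Bryoensis but conflicts with the nesting implied by the other characters — most parsimoniously interpreted as homoplasy.
Character 4 (derived state 'present') is shared by all ingroup taxa — unites the whole ingroup.
Character 5 (derived state 'present') is unique to Acroeus (autapomorphy; uninformative for grouping).
Character 6 (derived state 'present') is shared by Acroeus and Haliax — a synapomorphy uniting that clade.
Most parsimonious ingroup topology: ((Haliax,Acroeus),(Bryoensis,Ichnops)).
Bryoensis and Ichnops form a cherry on this tree, so they are sister taxa.

Ichnops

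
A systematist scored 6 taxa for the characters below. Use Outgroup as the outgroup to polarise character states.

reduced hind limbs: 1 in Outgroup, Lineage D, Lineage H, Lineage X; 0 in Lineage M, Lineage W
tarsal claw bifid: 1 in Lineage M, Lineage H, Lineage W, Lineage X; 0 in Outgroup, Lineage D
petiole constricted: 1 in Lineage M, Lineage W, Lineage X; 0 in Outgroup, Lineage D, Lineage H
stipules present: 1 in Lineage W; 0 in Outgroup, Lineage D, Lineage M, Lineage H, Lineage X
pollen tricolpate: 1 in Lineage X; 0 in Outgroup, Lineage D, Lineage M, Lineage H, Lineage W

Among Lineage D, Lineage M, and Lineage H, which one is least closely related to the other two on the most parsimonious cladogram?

Character polarity is set by the outgroup: the derived state is whichever differs from the outgroup's state, so for reduced hind limbs the derived state is '0', and for the remaining characters it is '1'.
reduced hind limbs: derived state '0' in Lineage M and Lineage W only — synapomorphy for {Lineage M, Lineage W}.
tarsal claw bifid (derived state '1') is shared by Lineage H, Lineage M, Lineage W, and Lineage X — a synapomorphy uniting that clade.
Only Lineage M, Lineage W, and Lineage X show the derived state '1' for petiole constricted, supporting them as a clade.
stipules present (derived state '1') is unique to Lineage W (autapomorphy; uninformative for grouping).
pollen tricolpate: derived state '1' in Lineage X only — an autapomorphy, so it tells us nothing about relationships among taxa.
Most parsimonious ingroup topology: (Lineage D,(((Lineage M,Lineage W),Lineage X),Lineage H)).
Lineage M and Lineage H share a more recent common ancestor with each other than either does with Lineage D, so Lineage D is the least closely related of the three.

Lineage D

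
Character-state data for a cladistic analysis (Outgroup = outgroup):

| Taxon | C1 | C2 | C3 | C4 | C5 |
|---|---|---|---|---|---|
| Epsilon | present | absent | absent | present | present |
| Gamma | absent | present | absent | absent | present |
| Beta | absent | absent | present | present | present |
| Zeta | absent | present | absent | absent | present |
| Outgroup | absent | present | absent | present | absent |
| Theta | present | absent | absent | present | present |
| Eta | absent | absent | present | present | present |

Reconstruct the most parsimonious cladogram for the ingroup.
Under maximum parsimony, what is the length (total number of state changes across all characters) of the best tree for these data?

5

Character polarity is set by the outgroup: the derived state is whichever differs from the outgroup's state, so for C2, C4 the derived state is 'absent', and for the remaining characters it is 'present'.
Only Epsilon and Theta show the derived state 'present' for C1, supporting them as a clade.
C2: derived state 'absent' in Beta, Epsilon, Eta, and Theta only — synapomorphy for {Beta, Epsilon, Eta, Theta}.
C3 (derived state 'present') is shared by Beta and Eta — a synapomorphy uniting that clade.
Only Gamma and Zeta show the derived state 'absent' for C4, supporting them as a clade.
All ingroup taxa share the derived state 'present' for C5; it defines the ingroup but does not resolve relationships within it.
Most parsimonious ingroup topology: (((Eta,Beta),(Epsilon,Theta)),(Gamma,Zeta)).
Changes per character on this tree: C1: 1; C2: 1; C3: 1; C4: 1; C5: 1.
Total = 5.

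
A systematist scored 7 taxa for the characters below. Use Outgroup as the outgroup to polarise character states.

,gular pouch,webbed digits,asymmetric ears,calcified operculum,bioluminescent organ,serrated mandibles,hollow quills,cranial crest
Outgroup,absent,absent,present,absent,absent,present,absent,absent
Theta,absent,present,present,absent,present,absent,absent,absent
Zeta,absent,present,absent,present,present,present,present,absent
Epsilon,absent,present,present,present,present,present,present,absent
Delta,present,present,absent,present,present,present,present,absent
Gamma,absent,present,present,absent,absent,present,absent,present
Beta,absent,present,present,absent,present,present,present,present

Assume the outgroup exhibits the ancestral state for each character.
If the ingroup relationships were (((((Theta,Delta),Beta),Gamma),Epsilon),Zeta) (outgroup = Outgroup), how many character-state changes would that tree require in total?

15

Map each character onto (((((Theta,Delta),Beta),Gamma),Epsilon),Zeta) (rooted by Outgroup) and count the minimum state changes it requires (Fitch parsimony):
gular pouch: 1; webbed digits: 1; asymmetric ears: 2; calcified operculum: 3; bioluminescent organ: 2; serrated mandibles: 1; hollow quills: 3; cranial crest: 2.
Total tree length = 15.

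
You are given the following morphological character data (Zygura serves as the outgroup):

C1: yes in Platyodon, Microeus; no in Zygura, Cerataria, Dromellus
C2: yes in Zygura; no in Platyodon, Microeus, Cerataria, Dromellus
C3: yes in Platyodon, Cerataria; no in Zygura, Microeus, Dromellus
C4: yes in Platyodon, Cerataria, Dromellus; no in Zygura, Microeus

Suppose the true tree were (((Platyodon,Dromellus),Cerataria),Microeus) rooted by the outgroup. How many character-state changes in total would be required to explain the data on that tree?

Map each character onto (((Platyodon,Dromellus),Cerataria),Microeus) (rooted by Zygura) and count the minimum state changes it requires (Fitch parsimony):
C1: 2; C2: 1; C3: 2; C4: 1.
Total tree length = 6.

6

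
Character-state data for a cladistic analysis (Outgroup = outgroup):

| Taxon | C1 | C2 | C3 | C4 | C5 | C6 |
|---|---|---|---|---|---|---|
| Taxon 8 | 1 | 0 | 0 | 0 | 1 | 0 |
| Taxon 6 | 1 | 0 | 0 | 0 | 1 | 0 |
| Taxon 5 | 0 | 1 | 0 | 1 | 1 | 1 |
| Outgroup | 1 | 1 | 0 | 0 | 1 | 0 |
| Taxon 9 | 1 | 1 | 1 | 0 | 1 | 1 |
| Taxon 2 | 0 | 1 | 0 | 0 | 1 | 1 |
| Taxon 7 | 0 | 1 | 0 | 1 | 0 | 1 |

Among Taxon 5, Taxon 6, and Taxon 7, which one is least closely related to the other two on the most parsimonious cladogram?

Character polarity is set by the outgroup: the derived state is whichever differs from the outgroup's state, so for C1, C2, C5 the derived state is '0', and for the remaining characters it is '1'.
C1 (derived state '0') is shared by Taxon 2, Taxon 5, and Taxon 7 — a synapomorphy uniting that clade.
Only Taxon 6 and Taxon 8 show the derived state '0' for C2, supporting them as a clade.
C3: derived state '1' in Taxon 9 only — an autapomorphy, so it tells us nothing about relationships among taxa.
C4 (derived state '1') is shared by Taxon 5 and Taxon 7 — a synapomorphy uniting that clade.
C5: derived state '0' in Taxon 7 only — an autapomorphy, so it tells us nothing about relationships among taxa.
C6: derived state '1' in Taxon 2, Taxon 5, Taxon 7, and Taxon 9 only — synapomorphy for {Taxon 2, Taxon 5, Taxon 7, Taxon 9}.
Most parsimonious ingroup topology: (((Taxon 2,(Taxon 7,Taxon 5)),Taxon 9),(Taxon 6,Taxon 8)).
Taxon 7 and Taxon 5 share a more recent common ancestor with each other than either does with Taxon 6, so Taxon 6 is the least closely related of the three.

Taxon 6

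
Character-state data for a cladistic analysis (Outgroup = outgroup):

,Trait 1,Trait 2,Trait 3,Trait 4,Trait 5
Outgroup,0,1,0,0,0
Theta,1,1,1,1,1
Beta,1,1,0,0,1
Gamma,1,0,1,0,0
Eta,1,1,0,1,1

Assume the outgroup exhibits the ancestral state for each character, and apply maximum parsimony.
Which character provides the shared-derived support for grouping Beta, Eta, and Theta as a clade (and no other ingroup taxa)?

Character polarity is set by the outgroup: the derived state is whichever differs from the outgroup's state, so for Trait 2 the derived state is '0', and for the remaining characters it is '1'.
Trait 1 (derived state '1') is shared by all ingroup taxa — unites the whole ingroup.
Trait 2 (derived state '0') is unique to Gamma (autapomorphy; uninformative for grouping).
Trait 3 groups Gamma and Theta, which is incompatible with the clades supported by the remaining characters; treating it as convergent (homoplasy) costs fewer steps than any alternative tree.
Trait 4 (derived state '1') is shared by Eta and Theta — a synapomorphy uniting that clade.
Trait 5: derived state '1' in Beta, Eta, and Theta only — synapomorphy for {Beta, Eta, Theta}.
Most parsimonious ingroup topology: (((Theta,Eta),Beta),Gamma).
The clade {Beta, Eta, Theta} is supported by Trait 5: its derived state '1' occurs in exactly those taxa and in no other taxon (including the outgroup).

Trait 5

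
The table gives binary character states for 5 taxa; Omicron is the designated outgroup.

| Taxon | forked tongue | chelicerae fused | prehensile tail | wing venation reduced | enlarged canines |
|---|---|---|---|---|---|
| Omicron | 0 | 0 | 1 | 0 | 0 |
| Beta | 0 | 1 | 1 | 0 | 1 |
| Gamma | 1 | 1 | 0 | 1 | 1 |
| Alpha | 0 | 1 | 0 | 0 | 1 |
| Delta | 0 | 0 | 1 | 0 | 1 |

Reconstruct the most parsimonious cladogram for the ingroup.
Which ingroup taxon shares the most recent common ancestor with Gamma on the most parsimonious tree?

Character polarity is set by the outgroup: the derived state is whichever differs from the outgroup's state, so for prehensile tail the derived state is '0', and for the remaining characters it is '1'.
forked tongue: derived state '1' in Gamma only — an autapomorphy, so it tells us nothing about relationships among taxa.
chelicerae fused (derived state '1') is shared by Alpha, Beta, and Gamma — a synapomorphy uniting that clade.
prehensile tail (derived state '0') is shared by Alpha and Gamma — a synapomorphy uniting that clade.
wing venation reduced (derived state '1') is unique to Gamma (autapomorphy; uninformative for grouping).
enlarged canines (derived state '1') is shared by all ingroup taxa — unites the whole ingroup.
Most parsimonious ingroup topology: ((Beta,(Gamma,Alpha)),Delta).
Gamma and Alpha form a cherry on this tree, so they are sister taxa.

Alpha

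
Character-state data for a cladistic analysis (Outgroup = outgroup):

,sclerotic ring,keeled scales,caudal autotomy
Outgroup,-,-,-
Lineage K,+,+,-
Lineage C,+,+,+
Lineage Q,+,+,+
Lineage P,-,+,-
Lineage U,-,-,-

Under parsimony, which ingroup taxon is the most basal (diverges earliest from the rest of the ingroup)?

Lineage U

The outgroup has state '-' for every character, so '+' is the derived state throughout.
sclerotic ring: derived state '+' in Lineage C, Lineage K, and Lineage Q only — synapomorphy for {Lineage C, Lineage K, Lineage Q}.
Only Lineage C, Lineage K, Lineage P, and Lineage Q show the derived state '+' for keeled scales, supporting them as a clade.
Only Lineage C and Lineage Q show the derived state '+' for caudal autotomy, supporting them as a clade.
Most parsimonious ingroup topology: (((Lineage K,(Lineage C,Lineage Q)),Lineage P),Lineage U).
Lineage U is sister to the clade containing all other ingroup taxa, so it is the earliest-diverging (most basal) ingroup lineage.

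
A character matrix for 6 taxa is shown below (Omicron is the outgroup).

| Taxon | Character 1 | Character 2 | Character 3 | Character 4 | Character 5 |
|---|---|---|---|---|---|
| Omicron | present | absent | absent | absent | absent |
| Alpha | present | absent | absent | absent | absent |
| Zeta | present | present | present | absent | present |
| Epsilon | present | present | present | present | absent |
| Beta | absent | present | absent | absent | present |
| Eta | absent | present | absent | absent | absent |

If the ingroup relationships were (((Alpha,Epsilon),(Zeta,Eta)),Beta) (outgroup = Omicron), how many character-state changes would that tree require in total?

9

Map each character onto (((Alpha,Epsilon),(Zeta,Eta)),Beta) (rooted by Omicron) and count the minimum state changes it requires (Fitch parsimony):
Character 1: 2; Character 2: 2; Character 3: 2; Character 4: 1; Character 5: 2.
Total tree length = 9.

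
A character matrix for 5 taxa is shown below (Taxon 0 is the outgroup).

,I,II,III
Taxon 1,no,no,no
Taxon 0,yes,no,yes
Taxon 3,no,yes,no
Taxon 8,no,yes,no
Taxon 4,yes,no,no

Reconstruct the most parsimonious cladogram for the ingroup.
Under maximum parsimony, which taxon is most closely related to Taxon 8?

Character polarity is set by the outgroup: the derived state is whichever differs from the outgroup's state, so for I, III the derived state is 'no', and for the remaining characters it is 'yes'.
I (derived state 'no') is shared by Taxon 1, Taxon 3, and Taxon 8 — a synapomorphy uniting that clade.
Only Taxon 3 and Taxon 8 show the derived state 'yes' for II, supporting them as a clade.
All ingroup taxa share the derived state 'no' for III; it defines the ingroup but does not resolve relationships within it.
Most parsimonious ingroup topology: (Taxon 4,((Taxon 3,Taxon 8),Taxon 1)).
Taxon 8 and Taxon 3 form a cherry on this tree, so they are sister taxa.

Taxon 3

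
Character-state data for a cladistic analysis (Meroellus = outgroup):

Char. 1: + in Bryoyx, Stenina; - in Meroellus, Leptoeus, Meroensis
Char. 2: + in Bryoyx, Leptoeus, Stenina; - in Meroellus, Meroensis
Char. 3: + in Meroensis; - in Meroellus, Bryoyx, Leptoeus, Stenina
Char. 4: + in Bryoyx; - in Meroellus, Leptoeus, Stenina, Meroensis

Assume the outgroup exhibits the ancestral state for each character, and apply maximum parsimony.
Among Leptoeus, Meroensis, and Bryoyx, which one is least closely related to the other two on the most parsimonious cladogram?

The outgroup has state '-' for every character, so '+' is the derived state throughout.
Only Bryoyx and Stenina show the derived state '+' for Char. 1, supporting them as a clade.
Only Bryoyx, Leptoeus, and Stenina show the derived state '+' for Char. 2, supporting them as a clade.
Char. 3: derived state '+' in Meroensis only — an autapomorphy, so it tells us nothing about relationships among taxa.
Char. 4: derived state '+' in Bryoyx only — an autapomorphy, so it tells us nothing about relationships among taxa.
Most parsimonious ingroup topology: (((Bryoyx,Stenina),Leptoeus),Meroensis).
Bryoyx and Leptoeus share a more recent common ancestor with each other than either does with Meroensis, so Meroensis is the least closely related of the three.

Meroensis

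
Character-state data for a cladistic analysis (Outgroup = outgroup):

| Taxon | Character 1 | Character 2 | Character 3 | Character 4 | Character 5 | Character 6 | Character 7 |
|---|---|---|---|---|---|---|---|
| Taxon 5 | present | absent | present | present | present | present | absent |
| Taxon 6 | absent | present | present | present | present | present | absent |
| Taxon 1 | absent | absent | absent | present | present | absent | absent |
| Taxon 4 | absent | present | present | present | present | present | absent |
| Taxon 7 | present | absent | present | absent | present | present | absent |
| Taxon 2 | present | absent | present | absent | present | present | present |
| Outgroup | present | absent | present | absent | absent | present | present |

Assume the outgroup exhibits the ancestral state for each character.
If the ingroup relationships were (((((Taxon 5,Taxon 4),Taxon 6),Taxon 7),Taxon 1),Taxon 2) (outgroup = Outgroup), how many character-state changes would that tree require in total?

11

Map each character onto (((((Taxon 5,Taxon 4),Taxon 6),Taxon 7),Taxon 1),Taxon 2) (rooted by Outgroup) and count the minimum state changes it requires (Fitch parsimony):
Character 1: 3; Character 2: 2; Character 3: 1; Character 4: 2; Character 5: 1; Character 6: 1; Character 7: 1.
Total tree length = 11.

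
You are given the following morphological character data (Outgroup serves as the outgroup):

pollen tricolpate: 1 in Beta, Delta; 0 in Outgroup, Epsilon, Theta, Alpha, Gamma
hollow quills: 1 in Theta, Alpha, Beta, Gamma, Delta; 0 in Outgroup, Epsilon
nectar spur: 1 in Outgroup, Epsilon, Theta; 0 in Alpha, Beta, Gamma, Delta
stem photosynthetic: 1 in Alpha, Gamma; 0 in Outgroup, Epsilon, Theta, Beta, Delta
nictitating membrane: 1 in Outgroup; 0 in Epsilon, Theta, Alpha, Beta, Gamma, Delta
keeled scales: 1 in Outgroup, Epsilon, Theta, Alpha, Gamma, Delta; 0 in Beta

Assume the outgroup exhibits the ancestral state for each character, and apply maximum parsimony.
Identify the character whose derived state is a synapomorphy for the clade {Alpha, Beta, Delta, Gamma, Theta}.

hollow quills

Character polarity is set by the outgroup: the derived state is whichever differs from the outgroup's state, so for nectar spur, nictitating membrane, keeled scales the derived state is '0', and for the remaining characters it is '1'.
pollen tricolpate: derived state '1' in Beta and Delta only — synapomorphy for {Beta, Delta}.
hollow quills (derived state '1') is shared by Alpha, Beta, Delta, Gamma, and Theta — a synapomorphy uniting that clade.
nectar spur (derived state '0') is shared by Alpha, Beta, Delta, and Gamma — a synapomorphy uniting that clade.
Only Alpha and Gamma show the derived state '1' for stem photosynthetic, supporting them as a clade.
All ingroup taxa share the derived state '0' for nictitating membrane; it defines the ingroup but does not resolve relationships within it.
keeled scales: derived state '0' in Beta only — an autapomorphy, so it tells us nothing about relationships among taxa.
Most parsimonious ingroup topology: (Epsilon,(Theta,((Alpha,Gamma),(Beta,Delta)))).
The clade {Alpha, Beta, Delta, Gamma, Theta} is supported by hollow quills: its derived state '1' occurs in exactly those taxa and in no other taxon (including the outgroup).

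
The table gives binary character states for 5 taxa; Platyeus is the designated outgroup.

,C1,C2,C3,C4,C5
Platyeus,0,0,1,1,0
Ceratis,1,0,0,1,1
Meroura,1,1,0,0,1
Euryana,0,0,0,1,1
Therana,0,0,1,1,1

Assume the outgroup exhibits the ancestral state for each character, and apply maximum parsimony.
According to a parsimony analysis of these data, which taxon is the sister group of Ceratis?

Character polarity is set by the outgroup: the derived state is whichever differs from the outgroup's state, so for C3, C4 the derived state is '0', and for the remaining characters it is '1'.
Only Ceratis and Meroura show the derived state '1' for C1, supporting them as a clade.
C2: derived state '1' in Meroura only — an autapomorphy, so it tells us nothing about relationships among taxa.
C3 (derived state '0') is shared by Ceratis, Euryana, and Meroura — a synapomorphy uniting that clade.
C4 (derived state '0') is unique to Meroura (autapomorphy; uninformative for grouping).
All ingroup taxa share the derived state '1' for C5; it defines the ingroup but does not resolve relationships within it.
Most parsimonious ingroup topology: (((Ceratis,Meroura),Euryana),Therana).
Ceratis and Meroura form a cherry on this tree, so they are sister taxa.

Meroura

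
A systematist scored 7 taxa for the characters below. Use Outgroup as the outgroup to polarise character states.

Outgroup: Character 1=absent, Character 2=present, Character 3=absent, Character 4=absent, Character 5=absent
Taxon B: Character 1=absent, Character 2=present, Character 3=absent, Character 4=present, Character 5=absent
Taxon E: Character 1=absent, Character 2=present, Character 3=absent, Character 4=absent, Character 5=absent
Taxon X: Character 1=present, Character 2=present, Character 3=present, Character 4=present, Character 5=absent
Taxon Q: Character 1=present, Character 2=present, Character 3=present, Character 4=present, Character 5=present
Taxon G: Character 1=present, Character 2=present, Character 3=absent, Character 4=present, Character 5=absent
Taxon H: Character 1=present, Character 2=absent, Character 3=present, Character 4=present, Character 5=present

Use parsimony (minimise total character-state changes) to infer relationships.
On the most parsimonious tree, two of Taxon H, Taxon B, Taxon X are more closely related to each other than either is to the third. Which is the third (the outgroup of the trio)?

Character polarity is set by the outgroup: the derived state is whichever differs from the outgroup's state, so for Character 2 the derived state is 'absent', and for the remaining characters it is 'present'.
Character 1 (derived state 'present') is shared by Taxon G, Taxon H, Taxon Q, and Taxon X — a synapomorphy uniting that clade.
Character 2 (derived state 'absent') is unique to Taxon H (autapomorphy; uninformative for grouping).
Only Taxon H, Taxon Q, and Taxon X show the derived state 'present' for Character 3, supporting them as a clade.
Character 4: derived state 'present' in Taxon B, Taxon G, Taxon H, Taxon Q, and Taxon X only — synapomorphy for {Taxon B, Taxon G, Taxon H, Taxon Q, Taxon X}.
Character 5 (derived state 'present') is shared by Taxon H and Taxon Q — a synapomorphy uniting that clade.
Most parsimonious ingroup topology: ((Taxon B,((Taxon X,(Taxon Q,Taxon H)),Taxon G)),Taxon E).
Taxon X and Taxon H share a more recent common ancestor with each other than either does with Taxon B, so Taxon B is the least closely related of the three.

Taxon B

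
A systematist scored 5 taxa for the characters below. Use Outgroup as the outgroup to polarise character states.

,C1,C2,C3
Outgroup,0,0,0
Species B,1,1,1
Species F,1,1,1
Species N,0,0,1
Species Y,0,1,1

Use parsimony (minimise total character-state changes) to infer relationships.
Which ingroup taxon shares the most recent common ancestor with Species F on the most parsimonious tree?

The outgroup has state '0' for every character, so '1' is the derived state throughout.
Only Species B and Species F show the derived state '1' for C1, supporting them as a clade.
C2 (derived state '1') is shared by Species B, Species F, and Species Y — a synapomorphy uniting that clade.
C3 (derived state '1') is shared by all ingroup taxa — unites the whole ingroup.
Most parsimonious ingroup topology: (((Species B,Species F),Species Y),Species N).
Species F and Species B form a cherry on this tree, so they are sister taxa.

Species B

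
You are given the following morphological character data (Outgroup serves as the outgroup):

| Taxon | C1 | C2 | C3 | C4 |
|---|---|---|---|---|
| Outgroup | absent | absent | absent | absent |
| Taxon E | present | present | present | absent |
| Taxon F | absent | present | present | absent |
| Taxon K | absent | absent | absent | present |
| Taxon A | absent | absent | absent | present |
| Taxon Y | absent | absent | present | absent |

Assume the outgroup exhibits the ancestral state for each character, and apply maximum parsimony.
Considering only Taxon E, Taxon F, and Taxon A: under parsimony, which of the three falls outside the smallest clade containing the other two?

Taxon A

The outgroup has state 'absent' for every character, so 'present' is the derived state throughout.
C1: derived state 'present' in Taxon E only — an autapomorphy, so it tells us nothing about relationships among taxa.
C2: derived state 'present' in Taxon E and Taxon F only — synapomorphy for {Taxon E, Taxon F}.
C3 (derived state 'present') is shared by Taxon E, Taxon F, and Taxon Y — a synapomorphy uniting that clade.
Only Taxon A and Taxon K show the derived state 'present' for C4, supporting them as a clade.
Most parsimonious ingroup topology: (((Taxon E,Taxon F),Taxon Y),(Taxon K,Taxon A)).
Taxon E and Taxon F share a more recent common ancestor with each other than either does with Taxon A, so Taxon A is the least closely related of the three.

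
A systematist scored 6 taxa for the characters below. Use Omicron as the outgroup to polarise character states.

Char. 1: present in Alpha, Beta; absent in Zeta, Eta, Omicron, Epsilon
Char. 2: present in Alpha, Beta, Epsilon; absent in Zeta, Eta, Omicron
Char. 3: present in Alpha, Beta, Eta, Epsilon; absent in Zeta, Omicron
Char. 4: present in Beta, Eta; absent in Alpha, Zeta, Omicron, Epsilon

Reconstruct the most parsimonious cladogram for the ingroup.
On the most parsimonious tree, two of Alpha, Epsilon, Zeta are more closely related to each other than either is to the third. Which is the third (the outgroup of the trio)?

Zeta

The outgroup has state 'absent' for every character, so 'present' is the derived state throughout.
Char. 1 (derived state 'present') is shared by Alpha and Beta — a synapomorphy uniting that clade.
Char. 2 (derived state 'present') is shared by Alpha, Beta, and Epsilon — a synapomorphy uniting that clade.
Char. 3: derived state 'present' in Alpha, Beta, Epsilon, and Eta only — synapomorphy for {Alpha, Beta, Epsilon, Eta}.
Char. 4 (state 'present') occurs in Beta and Eta but conflicts with the nesting implied by the other characters — most parsimoniously interpreted as homoplasy.
Most parsimonious ingroup topology: (Zeta,((Epsilon,(Beta,Alpha)),Eta)).
Alpha and Epsilon share a more recent common ancestor with each other than either does with Zeta, so Zeta is the least closely related of the three.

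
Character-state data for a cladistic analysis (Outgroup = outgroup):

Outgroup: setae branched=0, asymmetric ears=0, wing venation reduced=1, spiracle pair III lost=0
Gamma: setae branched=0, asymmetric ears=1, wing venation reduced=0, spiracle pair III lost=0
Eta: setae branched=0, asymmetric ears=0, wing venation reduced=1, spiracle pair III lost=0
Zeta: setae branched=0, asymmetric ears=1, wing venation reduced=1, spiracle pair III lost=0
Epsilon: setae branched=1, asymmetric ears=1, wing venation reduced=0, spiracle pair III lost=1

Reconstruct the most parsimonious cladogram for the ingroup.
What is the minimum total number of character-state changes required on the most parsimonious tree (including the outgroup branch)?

Character polarity is set by the outgroup: the derived state is whichever differs from the outgroup's state, so for wing venation reduced the derived state is '0', and for the remaining characters it is '1'.
setae branched (derived state '1') is unique to Epsilon (autapomorphy; uninformative for grouping).
asymmetric ears: derived state '1' in Epsilon, Gamma, and Zeta only — synapomorphy for {Epsilon, Gamma, Zeta}.
wing venation reduced (derived state '0') is shared by Epsilon and Gamma — a synapomorphy uniting that clade.
spiracle pair III lost (derived state '1') is unique to Epsilon (autapomorphy; uninformative for grouping).
Most parsimonious ingroup topology: (((Gamma,Epsilon),Zeta),Eta).
Changes per character on this tree: setae branched: 1; asymmetric ears: 1; wing venation reduced: 1; spiracle pair III lost: 1.
Total = 4.

4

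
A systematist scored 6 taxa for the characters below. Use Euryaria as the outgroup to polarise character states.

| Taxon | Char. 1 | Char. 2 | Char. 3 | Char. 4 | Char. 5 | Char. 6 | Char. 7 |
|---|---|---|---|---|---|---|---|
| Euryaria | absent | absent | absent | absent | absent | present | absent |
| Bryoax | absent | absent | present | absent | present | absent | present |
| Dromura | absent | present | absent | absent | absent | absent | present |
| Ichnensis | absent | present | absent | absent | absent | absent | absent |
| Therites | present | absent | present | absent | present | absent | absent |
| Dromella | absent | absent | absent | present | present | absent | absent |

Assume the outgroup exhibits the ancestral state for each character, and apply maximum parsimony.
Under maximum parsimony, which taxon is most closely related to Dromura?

Character polarity is set by the outgroup: the derived state is whichever differs from the outgroup's state, so for Char. 6 the derived state is 'absent', and for the remaining characters it is 'present'.
Char. 1 (derived state 'present') is unique to Therites (autapomorphy; uninformative for grouping).
Char. 2 (derived state 'present') is shared by Dromura and Ichnensis — a synapomorphy uniting that clade.
Char. 3: derived state 'present' in Bryoax and Therites only — synapomorphy for {Bryoax, Therites}.
Char. 4 (derived state 'present') is unique to Dromella (autapomorphy; uninformative for grouping).
Char. 5 (derived state 'present') is shared by Bryoax, Dromella, and Therites — a synapomorphy uniting that clade.
All ingroup taxa share the derived state 'absent' for Char. 6; it defines the ingroup but does not resolve relationships within it.
Char. 7 (state 'present') occurs in Bryoax and Dromura but conflicts with the nesting implied by the other characters — most parsimoniously interpreted as homoplasy.
Most parsimonious ingroup topology: (((Bryoax,Therites),Dromella),(Dromura,Ichnensis)).
Dromura and Ichnensis form a cherry on this tree, so they are sister taxa.

Ichnensis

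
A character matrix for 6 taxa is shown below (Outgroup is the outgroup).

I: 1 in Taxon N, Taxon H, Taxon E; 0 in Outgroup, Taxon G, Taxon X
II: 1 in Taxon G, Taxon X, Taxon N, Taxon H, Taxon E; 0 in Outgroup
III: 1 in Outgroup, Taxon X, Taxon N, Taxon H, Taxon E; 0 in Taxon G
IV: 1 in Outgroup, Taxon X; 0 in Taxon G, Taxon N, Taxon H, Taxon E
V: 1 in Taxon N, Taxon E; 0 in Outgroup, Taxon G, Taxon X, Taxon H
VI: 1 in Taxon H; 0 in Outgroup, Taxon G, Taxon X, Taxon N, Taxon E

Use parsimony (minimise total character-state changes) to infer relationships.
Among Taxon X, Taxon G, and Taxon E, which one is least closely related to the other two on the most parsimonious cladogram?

Taxon X

Character polarity is set by the outgroup: the derived state is whichever differs from the outgroup's state, so for III, IV the derived state is '0', and for the remaining characters it is '1'.
I: derived state '1' in Taxon E, Taxon H, and Taxon N only — synapomorphy for {Taxon E, Taxon H, Taxon N}.
All ingroup taxa share the derived state '1' for II; it defines the ingroup but does not resolve relationships within it.
III (derived state '0') is unique to Taxon G (autapomorphy; uninformative for grouping).
IV: derived state '0' in Taxon E, Taxon G, Taxon H, and Taxon N only — synapomorphy for {Taxon E, Taxon G, Taxon H, Taxon N}.
Only Taxon E and Taxon N show the derived state '1' for V, supporting them as a clade.
VI (derived state '1') is unique to Taxon H (autapomorphy; uninformative for grouping).
Most parsimonious ingroup topology: ((Taxon G,((Taxon N,Taxon E),Taxon H)),Taxon X).
Taxon E and Taxon G share a more recent common ancestor with each other than either does with Taxon X, so Taxon X is the least closely related of the three.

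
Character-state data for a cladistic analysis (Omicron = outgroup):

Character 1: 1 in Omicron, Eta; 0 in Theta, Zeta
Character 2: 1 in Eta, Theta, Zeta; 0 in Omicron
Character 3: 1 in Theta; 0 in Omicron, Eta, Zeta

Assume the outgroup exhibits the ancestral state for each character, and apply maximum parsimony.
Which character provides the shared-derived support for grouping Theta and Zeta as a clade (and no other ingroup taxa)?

Character 1

Character polarity is set by the outgroup: the derived state is whichever differs from the outgroup's state, so for Character 1 the derived state is '0', and for the remaining characters it is '1'.
Character 1 (derived state '0') is shared by Theta and Zeta — a synapomorphy uniting that clade.
All ingroup taxa share the derived state '1' for Character 2; it defines the ingroup but does not resolve relationships within it.
Character 3: derived state '1' in Theta only — an autapomorphy, so it tells us nothing about relationships among taxa.
Most parsimonious ingroup topology: (Eta,(Theta,Zeta)).
The clade {Theta, Zeta} is supported by Character 1: its derived state '0' occurs in exactly those taxa and in no other taxon (including the outgroup).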